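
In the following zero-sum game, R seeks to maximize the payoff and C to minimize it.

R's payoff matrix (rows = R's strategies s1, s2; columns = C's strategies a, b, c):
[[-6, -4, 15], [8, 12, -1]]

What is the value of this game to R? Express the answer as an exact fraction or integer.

Column b is strictly dominated by a for C (it gives R more in every row).
The remaining 2×2 game on (s1, s2) × (a, c) has no saddle point. Let R play s1 with probability p; indifference gives −6p + 8(1−p) = 15p − (1−p), so p = 3/10.
Similarly C's optimal q on a is 8/15, and the value is -6·(8/15) + (15)·(7/15) = 19/5.

19/5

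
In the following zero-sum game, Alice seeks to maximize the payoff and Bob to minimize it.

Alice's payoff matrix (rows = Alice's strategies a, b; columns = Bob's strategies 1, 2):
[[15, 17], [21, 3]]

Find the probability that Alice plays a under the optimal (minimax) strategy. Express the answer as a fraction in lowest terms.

Row minima are 15 and 3, so Alice's maximin is 15; column maxima are 21 and 17, so Bob's minimax is 17. These differ, so the equilibrium is in mixed strategies.
Let Alice play a with probability p. Bob is indifferent when 15p + 21(1−p) = 17p + 3(1−p), giving p = 9/10.

9/10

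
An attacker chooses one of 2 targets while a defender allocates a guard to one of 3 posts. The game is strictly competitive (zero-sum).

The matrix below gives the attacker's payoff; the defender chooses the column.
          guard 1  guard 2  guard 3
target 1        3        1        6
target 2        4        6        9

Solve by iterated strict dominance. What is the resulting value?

Row target 1 is strictly dominated by row target 2 (4>3, 6>1, 9>6); eliminate target 1.
Column guard 2 is strictly dominated by guard 1 for the defender (4<6); eliminate guard 2.
Column guard 3 is strictly dominated by guard 1 for the defender (4<9); eliminate guard 3.
Only (target 2, guard 1) remains, with payoff 4.

4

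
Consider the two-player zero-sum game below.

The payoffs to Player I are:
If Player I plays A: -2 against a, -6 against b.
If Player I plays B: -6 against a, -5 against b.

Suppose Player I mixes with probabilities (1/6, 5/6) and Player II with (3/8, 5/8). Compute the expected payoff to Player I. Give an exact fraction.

Against (3/8, 5/8), each row's expected payoff is A: -9/2; B: -43/8.
Taking the (1/6, 5/6)-weighted average: (1/6)·(-9/2) + (5/6)·(-43/8) = -251/48.

-251/48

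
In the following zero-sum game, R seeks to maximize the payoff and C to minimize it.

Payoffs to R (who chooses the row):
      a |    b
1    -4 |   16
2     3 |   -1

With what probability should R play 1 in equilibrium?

Row minima are -4 and -1, so R's maximin is -1; column maxima are 3 and 16, so C's minimax is 3. These differ, so the equilibrium is in mixed strategies.
Let R play 1 with probability p. C is indifferent when −4p + 3(1−p) = 16p − (1−p), giving p = 1/6.

1/6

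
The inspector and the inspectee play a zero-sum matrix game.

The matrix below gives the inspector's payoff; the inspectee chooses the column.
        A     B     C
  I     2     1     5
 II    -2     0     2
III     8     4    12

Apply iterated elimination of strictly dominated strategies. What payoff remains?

Column C is strictly dominated by A for the inspectee (2<5, -2<2, 8<12); eliminate C.
Row I is strictly dominated by row III (8>2, 4>1); eliminate I.
Row II is strictly dominated by row III (8>-2, 4>0); eliminate II.
Column A is strictly dominated by B for the inspectee (4<8); eliminate A.
Only (III, B) remains, with payoff 4.

4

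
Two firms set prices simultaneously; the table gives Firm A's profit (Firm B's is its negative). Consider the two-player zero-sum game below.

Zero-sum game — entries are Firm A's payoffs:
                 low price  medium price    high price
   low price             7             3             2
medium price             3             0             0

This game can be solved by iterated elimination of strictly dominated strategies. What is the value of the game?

2

Row medium price is strictly dominated by row low price (7>3, 3>0, 2>0); eliminate medium price.
Column low price is strictly dominated by medium price for Firm B (3<7); eliminate low price.
Column medium price is strictly dominated by high price for Firm B (2<3); eliminate medium price.
Only (low price, high price) remains, with payoff 2.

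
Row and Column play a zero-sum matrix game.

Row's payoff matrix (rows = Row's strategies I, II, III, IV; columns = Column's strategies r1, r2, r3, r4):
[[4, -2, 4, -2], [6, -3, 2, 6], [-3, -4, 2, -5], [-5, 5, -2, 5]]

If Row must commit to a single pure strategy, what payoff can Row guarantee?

The worst-case payoff for each row is I: -2, II: -3, III: -5, IV: -5.
The best of these is -2.

-2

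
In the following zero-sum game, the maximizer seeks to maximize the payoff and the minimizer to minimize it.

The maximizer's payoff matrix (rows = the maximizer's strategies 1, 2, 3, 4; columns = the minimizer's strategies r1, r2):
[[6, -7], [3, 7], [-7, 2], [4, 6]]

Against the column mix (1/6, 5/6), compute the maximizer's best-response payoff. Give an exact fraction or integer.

19/3

1: (6)·(1/6) + (-7)·(5/6) = -29/6.
2: (3)·(1/6) + (7)·(5/6) = 19/3.
3: (-7)·(1/6) + (2)·(5/6) = 1/2.
4: (4)·(1/6) + (6)·(5/6) = 17/3.
The best pure response is 2 with expected payoff 19/3.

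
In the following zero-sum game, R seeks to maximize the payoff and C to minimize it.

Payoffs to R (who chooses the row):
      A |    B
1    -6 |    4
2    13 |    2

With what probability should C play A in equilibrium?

2/21

Row minima are -6 and 2, so R's maximin is 2; column maxima are 13 and 4, so C's minimax is 4. These differ, so the equilibrium is in mixed strategies.
Let C play A with probability q. R is indifferent when −6q + 4(1−q) = 13q + 2(1−q), giving q = 2/21.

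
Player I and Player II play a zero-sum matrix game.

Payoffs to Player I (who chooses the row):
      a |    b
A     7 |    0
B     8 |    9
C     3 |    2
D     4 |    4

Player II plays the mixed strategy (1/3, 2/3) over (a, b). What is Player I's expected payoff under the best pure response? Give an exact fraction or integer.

A: (7)·(1/3) + (0)·(2/3) = 7/3.
B: (8)·(1/3) + (9)·(2/3) = 26/3.
C: (3)·(1/3) + (2)·(2/3) = 7/3.
D: (4)·(1/3) + (4)·(2/3) = 4.
The best pure response is B with expected payoff 26/3.

26/3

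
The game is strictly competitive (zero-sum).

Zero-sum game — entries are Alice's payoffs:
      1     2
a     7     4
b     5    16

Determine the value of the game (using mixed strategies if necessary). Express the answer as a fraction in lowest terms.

46/7

Row minima are 4 and 5, so Alice's maximin is 5; column maxima are 7 and 16, so Bob's minimax is 7. These differ, so the equilibrium is in mixed strategies.
Let Alice play a with probability p. Bob is indifferent when 7p + 5(1−p) = 4p + 16(1−p), giving p = 11/14.
Let Bob play 1 with probability q. Alice is indifferent when 7q + 4(1−q) = 5q + 16(1−q), giving q = 6/7.
The value is 7·(6/7) + (4)·(1/7) = 46/7.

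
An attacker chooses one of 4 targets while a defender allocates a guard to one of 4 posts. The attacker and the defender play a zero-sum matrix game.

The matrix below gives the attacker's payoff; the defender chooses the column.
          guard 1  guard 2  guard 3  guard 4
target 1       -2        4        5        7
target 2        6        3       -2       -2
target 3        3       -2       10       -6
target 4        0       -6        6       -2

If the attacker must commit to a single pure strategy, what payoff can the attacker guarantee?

The worst-case payoff for each row is target 1: -2, target 2: -2, target 3: -6, target 4: -6.
The best of these is -2.

-2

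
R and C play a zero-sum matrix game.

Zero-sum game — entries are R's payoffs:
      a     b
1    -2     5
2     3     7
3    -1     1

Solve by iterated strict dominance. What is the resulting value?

Column b is strictly dominated by a for C (-2<5, 3<7, -1<1); eliminate b.
Row 1 is strictly dominated by row 2 (3>-2); eliminate 1.
Row 3 is strictly dominated by row 2 (3>-1); eliminate 3.
Only (2, a) remains, with payoff 3.

3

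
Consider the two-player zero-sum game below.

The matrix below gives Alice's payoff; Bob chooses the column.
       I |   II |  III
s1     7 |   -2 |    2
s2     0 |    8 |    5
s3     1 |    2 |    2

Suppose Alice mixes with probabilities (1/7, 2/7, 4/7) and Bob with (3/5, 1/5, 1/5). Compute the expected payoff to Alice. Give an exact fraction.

Against (3/5, 1/5, 1/5), each row's expected payoff is s1: 21/5; s2: 13/5; s3: 7/5.
Taking the (1/7, 2/7, 4/7)-weighted average: (1/7)·(21/5) + (2/7)·(13/5) + (4/7)·(7/5) = 15/7.

15/7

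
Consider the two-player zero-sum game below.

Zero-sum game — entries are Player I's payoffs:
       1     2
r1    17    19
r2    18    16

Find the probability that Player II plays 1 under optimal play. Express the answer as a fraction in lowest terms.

3/4

Row minima are 17 and 16, so Player I's maximin is 17; column maxima are 18 and 19, so Player II's minimax is 18. These differ, so the equilibrium is in mixed strategies.
Let Player II play 1 with probability q. Player I is indifferent when 17q + 19(1−q) = 18q + 16(1−q), giving q = 3/4.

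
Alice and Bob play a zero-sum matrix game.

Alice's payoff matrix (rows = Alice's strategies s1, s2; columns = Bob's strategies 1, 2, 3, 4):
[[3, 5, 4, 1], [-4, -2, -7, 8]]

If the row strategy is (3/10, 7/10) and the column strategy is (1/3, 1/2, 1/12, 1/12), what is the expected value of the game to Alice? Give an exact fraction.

-2/5

Against (1/3, 1/2, 1/12, 1/12), each row's expected payoff is s1: 47/12; s2: -9/4.
Taking the (3/10, 7/10)-weighted average: (3/10)·(47/12) + (7/10)·(-9/4) = -2/5.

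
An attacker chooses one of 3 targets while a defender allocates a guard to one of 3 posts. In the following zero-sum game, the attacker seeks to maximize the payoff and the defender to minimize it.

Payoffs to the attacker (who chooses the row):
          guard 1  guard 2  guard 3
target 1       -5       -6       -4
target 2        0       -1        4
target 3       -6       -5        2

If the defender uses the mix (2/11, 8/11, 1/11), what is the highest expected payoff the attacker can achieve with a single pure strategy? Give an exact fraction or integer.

target 1: (-5)·(2/11) + (-6)·(8/11) + (-4)·(1/11) = -62/11.
target 2: (0)·(2/11) + (-1)·(8/11) + (4)·(1/11) = -4/11.
target 3: (-6)·(2/11) + (-5)·(8/11) + (2)·(1/11) = -50/11.
The best pure response is target 2 with expected payoff -4/11.

-4/11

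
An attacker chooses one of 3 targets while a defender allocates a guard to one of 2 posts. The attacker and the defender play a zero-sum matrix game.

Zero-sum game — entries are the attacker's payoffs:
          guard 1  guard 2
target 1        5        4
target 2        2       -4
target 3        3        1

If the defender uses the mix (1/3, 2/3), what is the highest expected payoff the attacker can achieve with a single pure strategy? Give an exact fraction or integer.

13/3

target 1: (5)·(1/3) + (4)·(2/3) = 13/3.
target 2: (2)·(1/3) + (-4)·(2/3) = -2.
target 3: (3)·(1/3) + (1)·(2/3) = 5/3.
The best pure response is target 1 with expected payoff 13/3.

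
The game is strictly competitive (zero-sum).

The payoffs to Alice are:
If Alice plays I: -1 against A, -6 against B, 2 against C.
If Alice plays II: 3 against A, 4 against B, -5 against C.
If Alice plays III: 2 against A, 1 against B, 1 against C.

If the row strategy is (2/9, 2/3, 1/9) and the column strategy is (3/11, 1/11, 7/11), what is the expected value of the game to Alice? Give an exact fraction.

Against (3/11, 1/11, 7/11), each row's expected payoff is I: 5/11; II: -2; III: 14/11.
Taking the (2/9, 2/3, 1/9)-weighted average: (2/9)·(5/11) + (2/3)·(-2) + (1/9)·(14/11) = -12/11.

-12/11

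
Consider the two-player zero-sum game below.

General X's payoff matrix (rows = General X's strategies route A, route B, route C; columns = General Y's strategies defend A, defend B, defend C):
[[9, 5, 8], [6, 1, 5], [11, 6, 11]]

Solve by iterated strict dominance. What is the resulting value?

Column defend A is strictly dominated by defend B for General Y (5<9, 1<6, 6<11); eliminate defend A.
Column defend C is strictly dominated by defend B for General Y (5<8, 1<5, 6<11); eliminate defend C.
Row route B is strictly dominated by row route A (5>1); eliminate route B.
Row route A is strictly dominated by row route C (6>5); eliminate route A.
Only (route C, defend B) remains, with payoff 6.

6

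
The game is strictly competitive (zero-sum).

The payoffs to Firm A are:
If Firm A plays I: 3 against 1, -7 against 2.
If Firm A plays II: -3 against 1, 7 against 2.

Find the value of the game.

0

Row minima are -7 and -3, so Firm A's maximin is -3; column maxima are 3 and 7, so Firm B's minimax is 3. These differ, so the equilibrium is in mixed strategies.
Let Firm A play I with probability p. Firm B is indifferent when 3p − 3(1−p) = −7p + 7(1−p), giving p = 1/2.
Let Firm B play 1 with probability q. Firm A is indifferent when 3q − 7(1−q) = −3q + 7(1−q), giving q = 7/10.
The value is 3·(7/10) + (-7)·(3/10) = 0.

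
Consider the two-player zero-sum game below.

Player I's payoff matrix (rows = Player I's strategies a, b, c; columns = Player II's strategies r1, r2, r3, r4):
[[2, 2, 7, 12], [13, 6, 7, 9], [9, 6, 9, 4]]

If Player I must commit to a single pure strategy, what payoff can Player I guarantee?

6

The worst-case payoff for each row is a: 2, b: 6, c: 4.
The best of these is 6.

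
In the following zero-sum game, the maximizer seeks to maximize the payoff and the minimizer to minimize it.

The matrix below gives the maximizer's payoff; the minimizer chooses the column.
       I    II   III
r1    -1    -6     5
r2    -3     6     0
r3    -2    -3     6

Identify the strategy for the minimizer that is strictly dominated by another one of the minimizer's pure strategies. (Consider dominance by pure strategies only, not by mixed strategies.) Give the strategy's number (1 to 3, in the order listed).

3

The minimizer prefers columns that give the maximizer less. Compare III with I: -1 < 5, -3 < 0, -2 < 6.
So I strictly dominates III for the minimizer; III is strictly dominated.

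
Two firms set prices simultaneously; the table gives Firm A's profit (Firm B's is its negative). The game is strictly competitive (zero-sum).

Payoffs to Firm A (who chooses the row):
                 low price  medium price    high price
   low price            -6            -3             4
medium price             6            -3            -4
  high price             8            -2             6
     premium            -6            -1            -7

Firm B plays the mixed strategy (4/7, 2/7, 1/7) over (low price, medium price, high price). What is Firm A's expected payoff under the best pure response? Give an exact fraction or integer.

low price: (-6)·(4/7) + (-3)·(2/7) + (4)·(1/7) = -26/7.
medium price: (6)·(4/7) + (-3)·(2/7) + (-4)·(1/7) = 2.
high price: (8)·(4/7) + (-2)·(2/7) + (6)·(1/7) = 34/7.
premium: (-6)·(4/7) + (-1)·(2/7) + (-7)·(1/7) = -33/7.
The best pure response is high price with expected payoff 34/7.

34/7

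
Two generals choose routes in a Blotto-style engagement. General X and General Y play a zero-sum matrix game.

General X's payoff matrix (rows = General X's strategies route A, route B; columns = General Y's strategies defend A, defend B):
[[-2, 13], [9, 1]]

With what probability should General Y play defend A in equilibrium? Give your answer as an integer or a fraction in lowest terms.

12/23

Row minima are -2 and 1, so General X's maximin is 1; column maxima are 9 and 13, so General Y's minimax is 9. These differ, so the equilibrium is in mixed strategies.
Let General Y play defend A with probability q. General X is indifferent when −2q + 13(1−q) = 9q + (1−q), giving q = 12/23.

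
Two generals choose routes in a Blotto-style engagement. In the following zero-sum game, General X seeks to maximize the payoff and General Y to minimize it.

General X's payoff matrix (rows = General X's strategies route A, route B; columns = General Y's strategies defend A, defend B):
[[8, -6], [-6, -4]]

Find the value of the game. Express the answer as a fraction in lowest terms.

-17/4

Row minima are -6 and -6, so General X's maximin is -6; column maxima are 8 and -4, so General Y's minimax is -4. These differ, so the equilibrium is in mixed strategies.
Let General X play route A with probability p. General Y is indifferent when 8p − 6(1−p) = −6p − 4(1−p), giving p = 1/8.
Let General Y play defend A with probability q. General X is indifferent when 8q − 6(1−q) = −6q − 4(1−q), giving q = 1/8.
The value is 8·(1/8) + (-6)·(7/8) = -17/4.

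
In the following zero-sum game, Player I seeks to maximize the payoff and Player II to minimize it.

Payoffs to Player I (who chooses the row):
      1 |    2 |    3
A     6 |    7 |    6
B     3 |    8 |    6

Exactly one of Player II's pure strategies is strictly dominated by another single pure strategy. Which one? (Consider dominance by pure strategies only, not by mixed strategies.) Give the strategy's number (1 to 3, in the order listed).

Player II prefers columns that give Player I less. Compare 2 with 1: 6 < 7, 3 < 8.
So 1 strictly dominates 2 for Player II; 2 is strictly dominated.

2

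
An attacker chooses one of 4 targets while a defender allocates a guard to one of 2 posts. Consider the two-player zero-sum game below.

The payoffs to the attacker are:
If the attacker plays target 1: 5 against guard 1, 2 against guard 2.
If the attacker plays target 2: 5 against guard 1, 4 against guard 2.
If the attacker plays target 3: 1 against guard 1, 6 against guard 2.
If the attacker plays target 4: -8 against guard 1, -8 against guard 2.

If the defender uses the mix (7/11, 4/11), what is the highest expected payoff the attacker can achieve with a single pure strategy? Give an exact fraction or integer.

51/11

target 1: (5)·(7/11) + (2)·(4/11) = 43/11.
target 2: (5)·(7/11) + (4)·(4/11) = 51/11.
target 3: (1)·(7/11) + (6)·(4/11) = 31/11.
target 4: (-8)·(7/11) + (-8)·(4/11) = -8.
The best pure response is target 2 with expected payoff 51/11.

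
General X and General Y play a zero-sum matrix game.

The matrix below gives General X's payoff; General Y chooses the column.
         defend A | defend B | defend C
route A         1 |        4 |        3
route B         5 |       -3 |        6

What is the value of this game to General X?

23/11

Column defend C is strictly dominated by defend A for General Y (it gives General X more in every row).
The remaining 2×2 game on (route A, route B) × (defend A, defend B) has no saddle point. Let General X play route A with probability p; indifference gives p + 5(1−p) = 4p − 3(1−p), so p = 8/11.
Similarly General Y's optimal q on defend A is 7/11, and the value is 1·(7/11) + (4)·(4/11) = 23/11.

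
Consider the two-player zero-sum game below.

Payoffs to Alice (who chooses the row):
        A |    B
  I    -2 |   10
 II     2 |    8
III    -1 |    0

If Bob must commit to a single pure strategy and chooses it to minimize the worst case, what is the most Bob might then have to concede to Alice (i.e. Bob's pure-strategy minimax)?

2

The worst case (largest entry) in each column is A: 2, B: 10.
The best (smallest) of these is 2.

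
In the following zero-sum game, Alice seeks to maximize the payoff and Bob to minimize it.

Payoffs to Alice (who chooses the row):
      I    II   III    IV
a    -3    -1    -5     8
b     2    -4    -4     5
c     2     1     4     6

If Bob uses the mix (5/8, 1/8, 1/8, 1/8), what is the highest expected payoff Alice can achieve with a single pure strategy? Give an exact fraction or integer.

a: (-3)·(5/8) + (-1)·(1/8) + (-5)·(1/8) + (8)·(1/8) = -13/8.
b: (2)·(5/8) + (-4)·(1/8) + (-4)·(1/8) + (5)·(1/8) = 7/8.
c: (2)·(5/8) + (1)·(1/8) + (4)·(1/8) + (6)·(1/8) = 21/8.
The best pure response is c with expected payoff 21/8.

21/8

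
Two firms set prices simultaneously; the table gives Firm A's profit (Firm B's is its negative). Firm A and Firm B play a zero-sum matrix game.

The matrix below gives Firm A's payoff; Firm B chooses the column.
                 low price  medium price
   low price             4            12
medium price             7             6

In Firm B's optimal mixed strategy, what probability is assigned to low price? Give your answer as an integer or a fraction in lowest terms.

Row minima are 4 and 6, so Firm A's maximin is 6; column maxima are 7 and 12, so Firm B's minimax is 7. These differ, so the equilibrium is in mixed strategies.
Let Firm B play low price with probability q. Firm A is indifferent when 4q + 12(1−q) = 7q + 6(1−q), giving q = 2/3.

2/3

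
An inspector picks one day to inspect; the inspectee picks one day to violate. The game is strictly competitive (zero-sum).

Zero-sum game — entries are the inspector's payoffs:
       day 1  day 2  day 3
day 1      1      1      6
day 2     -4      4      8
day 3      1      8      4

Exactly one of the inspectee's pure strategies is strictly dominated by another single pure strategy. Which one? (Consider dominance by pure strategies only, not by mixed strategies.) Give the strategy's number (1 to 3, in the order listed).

The inspectee prefers columns that give the inspector less. Compare day 3 with day 1: 1 < 6, -4 < 8, 1 < 4.
So day 1 strictly dominates day 3 for the inspectee; day 3 is strictly dominated.

3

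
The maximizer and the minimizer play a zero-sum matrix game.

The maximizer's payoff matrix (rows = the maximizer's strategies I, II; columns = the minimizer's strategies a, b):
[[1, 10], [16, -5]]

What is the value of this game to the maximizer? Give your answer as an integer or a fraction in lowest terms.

Row minima are 1 and -5, so the maximizer's maximin is 1; column maxima are 16 and 10, so the minimizer's minimax is 10. These differ, so the equilibrium is in mixed strategies.
Let the maximizer play I with probability p. The minimizer is indifferent when p + 16(1−p) = 10p − 5(1−p), giving p = 7/10.
Let the minimizer play a with probability q. The maximizer is indifferent when q + 10(1−q) = 16q − 5(1−q), giving q = 1/2.
The value is 1·(1/2) + (10)·(1/2) = 11/2.

11/2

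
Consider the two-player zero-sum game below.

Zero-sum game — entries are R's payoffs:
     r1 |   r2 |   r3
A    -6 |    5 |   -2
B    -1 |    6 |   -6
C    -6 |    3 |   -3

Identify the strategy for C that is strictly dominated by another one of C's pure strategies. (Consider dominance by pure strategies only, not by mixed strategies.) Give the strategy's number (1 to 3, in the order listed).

2

C prefers columns that give R less. Compare r2 with r1: -6 < 5, -1 < 6, -6 < 3.
So r1 strictly dominates r2 for C; r2 is strictly dominated.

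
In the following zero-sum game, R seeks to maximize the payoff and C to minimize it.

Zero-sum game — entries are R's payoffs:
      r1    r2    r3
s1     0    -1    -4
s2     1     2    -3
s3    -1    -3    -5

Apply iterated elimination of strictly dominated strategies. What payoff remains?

-3

Column r1 is strictly dominated by r3 for C (-4<0, -3<1, -5<-1); eliminate r1.
Column r2 is strictly dominated by r3 for C (-4<-1, -3<2, -5<-3); eliminate r2.
Row s1 is strictly dominated by row s2 (-3>-4); eliminate s1.
Row s3 is strictly dominated by row s2 (-3>-5); eliminate s3.
Only (s2, r3) remains, with payoff -3.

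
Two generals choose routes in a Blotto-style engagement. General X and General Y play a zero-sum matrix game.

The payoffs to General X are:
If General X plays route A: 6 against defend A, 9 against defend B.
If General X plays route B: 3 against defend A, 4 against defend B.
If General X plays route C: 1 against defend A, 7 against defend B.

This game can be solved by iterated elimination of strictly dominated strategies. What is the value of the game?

6

Row route C is strictly dominated by row route A (6>1, 9>7); eliminate route C.
Row route B is strictly dominated by row route A (6>3, 9>4); eliminate route B.
Column defend B is strictly dominated by defend A for General Y (6<9); eliminate defend B.
Only (route A, defend A) remains, with payoff 6.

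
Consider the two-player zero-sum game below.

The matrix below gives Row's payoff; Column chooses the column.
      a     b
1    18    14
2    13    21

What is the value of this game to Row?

49/3

Row minima are 14 and 13, so Row's maximin is 14; column maxima are 18 and 21, so Column's minimax is 18. These differ, so the equilibrium is in mixed strategies.
Let Row play 1 with probability p. Column is indifferent when 18p + 13(1−p) = 14p + 21(1−p), giving p = 2/3.
Let Column play a with probability q. Row is indifferent when 18q + 14(1−q) = 13q + 21(1−q), giving q = 7/12.
The value is 18·(7/12) + (14)·(5/12) = 49/3.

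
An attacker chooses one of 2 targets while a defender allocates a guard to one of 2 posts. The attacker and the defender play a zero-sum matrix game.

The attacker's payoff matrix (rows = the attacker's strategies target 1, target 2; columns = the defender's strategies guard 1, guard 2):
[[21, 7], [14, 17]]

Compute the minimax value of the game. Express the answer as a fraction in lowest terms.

259/17

Row minima are 7 and 14, so the attacker's maximin is 14; column maxima are 21 and 17, so the defender's minimax is 17. These differ, so the equilibrium is in mixed strategies.
Let the attacker play target 1 with probability p. The defender is indifferent when 21p + 14(1−p) = 7p + 17(1−p), giving p = 3/17.
Let the defender play guard 1 with probability q. The attacker is indifferent when 21q + 7(1−q) = 14q + 17(1−q), giving q = 10/17.
The value is 21·(10/17) + (7)·(7/17) = 259/17.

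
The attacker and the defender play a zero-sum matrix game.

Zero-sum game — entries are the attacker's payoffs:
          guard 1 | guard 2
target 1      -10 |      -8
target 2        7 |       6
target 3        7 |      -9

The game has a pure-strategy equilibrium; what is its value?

6

Row minima: -10, 6, -9 → the attacker's maximin is 6.
Column maxima: 7, 6 → the defender's minimax is 6.
They coincide at (target 2, guard 2), so the value is 6.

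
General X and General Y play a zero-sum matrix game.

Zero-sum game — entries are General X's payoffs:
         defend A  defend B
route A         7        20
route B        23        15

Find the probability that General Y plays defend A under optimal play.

5/21

Row minima are 7 and 15, so General X's maximin is 15; column maxima are 23 and 20, so General Y's minimax is 20. These differ, so the equilibrium is in mixed strategies.
Let General Y play defend A with probability q. General X is indifferent when 7q + 20(1−q) = 23q + 15(1−q), giving q = 5/21.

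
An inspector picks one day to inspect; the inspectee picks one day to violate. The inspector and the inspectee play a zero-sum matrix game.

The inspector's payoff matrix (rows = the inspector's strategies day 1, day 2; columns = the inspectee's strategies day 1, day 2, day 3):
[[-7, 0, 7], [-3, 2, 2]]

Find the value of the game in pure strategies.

Row minima: -7, -3 → the inspector's maximin is -3.
Column maxima: -3, 2, 7 → the inspectee's minimax is -3.
They coincide at (day 2, day 1), so the value is -3.

-3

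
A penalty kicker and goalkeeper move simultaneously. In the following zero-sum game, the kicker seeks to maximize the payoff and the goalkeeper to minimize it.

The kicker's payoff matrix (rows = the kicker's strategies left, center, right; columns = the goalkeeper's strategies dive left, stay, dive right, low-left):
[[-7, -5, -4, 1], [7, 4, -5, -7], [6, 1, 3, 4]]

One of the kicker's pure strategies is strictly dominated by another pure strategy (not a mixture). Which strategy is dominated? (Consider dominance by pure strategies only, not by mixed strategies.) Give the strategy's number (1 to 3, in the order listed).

1

Compare left with right: 6 > -7, 1 > -5, 3 > -4, 4 > 1.
So right strictly dominates left for the kicker; left is strictly dominated.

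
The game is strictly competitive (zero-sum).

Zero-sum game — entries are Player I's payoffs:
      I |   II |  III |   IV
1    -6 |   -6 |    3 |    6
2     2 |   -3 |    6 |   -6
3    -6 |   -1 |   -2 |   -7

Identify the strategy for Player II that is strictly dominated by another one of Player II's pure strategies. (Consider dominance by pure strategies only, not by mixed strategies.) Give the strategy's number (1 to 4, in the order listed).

3

Player II prefers columns that give Player I less. Compare III with I: -6 < 3, 2 < 6, -6 < -2.
So I strictly dominates III for Player II; III is strictly dominated.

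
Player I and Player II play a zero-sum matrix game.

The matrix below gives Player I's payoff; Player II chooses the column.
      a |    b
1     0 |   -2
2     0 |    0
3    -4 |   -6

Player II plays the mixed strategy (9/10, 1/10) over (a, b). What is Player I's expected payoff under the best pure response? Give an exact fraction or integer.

0

1: (0)·(9/10) + (-2)·(1/10) = -1/5.
2: (0)·(9/10) + (0)·(1/10) = 0.
3: (-4)·(9/10) + (-6)·(1/10) = -21/5.
The best pure response is 2 with expected payoff 0.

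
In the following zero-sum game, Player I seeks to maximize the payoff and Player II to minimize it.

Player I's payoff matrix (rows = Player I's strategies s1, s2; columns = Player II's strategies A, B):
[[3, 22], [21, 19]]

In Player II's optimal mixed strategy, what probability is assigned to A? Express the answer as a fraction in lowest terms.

Row minima are 3 and 19, so Player I's maximin is 19; column maxima are 21 and 22, so Player II's minimax is 21. These differ, so the equilibrium is in mixed strategies.
Let Player II play A with probability q. Player I is indifferent when 3q + 22(1−q) = 21q + 19(1−q), giving q = 1/7.

1/7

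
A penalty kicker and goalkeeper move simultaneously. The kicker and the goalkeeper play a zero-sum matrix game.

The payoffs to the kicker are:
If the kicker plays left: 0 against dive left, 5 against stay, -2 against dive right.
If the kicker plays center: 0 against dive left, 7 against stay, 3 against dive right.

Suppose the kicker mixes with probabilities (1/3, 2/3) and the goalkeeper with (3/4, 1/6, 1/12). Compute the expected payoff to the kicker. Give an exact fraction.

7/6

Against (3/4, 1/6, 1/12), each row's expected payoff is left: 2/3; center: 17/12.
Taking the (1/3, 2/3)-weighted average: (1/3)·(2/3) + (2/3)·(17/12) = 7/6.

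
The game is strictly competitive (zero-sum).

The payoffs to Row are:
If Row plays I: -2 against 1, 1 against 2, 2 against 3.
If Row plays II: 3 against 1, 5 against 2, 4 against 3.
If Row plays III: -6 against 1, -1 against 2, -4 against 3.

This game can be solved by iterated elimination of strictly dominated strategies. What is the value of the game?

3

Row I is strictly dominated by row II (3>-2, 5>1, 4>2); eliminate I.
Column 3 is strictly dominated by 1 for Column (3<4, -6<-4); eliminate 3.
Column 2 is strictly dominated by 1 for Column (3<5, -6<-1); eliminate 2.
Row III is strictly dominated by row II (3>-6); eliminate III.
Only (II, 1) remains, with payoff 3.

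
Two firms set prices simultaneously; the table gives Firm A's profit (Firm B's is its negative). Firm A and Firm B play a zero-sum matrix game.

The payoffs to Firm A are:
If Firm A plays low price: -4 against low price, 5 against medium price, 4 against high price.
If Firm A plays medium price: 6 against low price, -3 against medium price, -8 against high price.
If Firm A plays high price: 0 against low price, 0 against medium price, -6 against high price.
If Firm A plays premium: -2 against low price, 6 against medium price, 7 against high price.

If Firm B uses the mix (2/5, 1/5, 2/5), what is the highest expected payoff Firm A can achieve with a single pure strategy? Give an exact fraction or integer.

16/5

low price: (-4)·(2/5) + (5)·(1/5) + (4)·(2/5) = 1.
medium price: (6)·(2/5) + (-3)·(1/5) + (-8)·(2/5) = -7/5.
high price: (0)·(2/5) + (0)·(1/5) + (-6)·(2/5) = -12/5.
premium: (-2)·(2/5) + (6)·(1/5) + (7)·(2/5) = 16/5.
The best pure response is premium with expected payoff 16/5.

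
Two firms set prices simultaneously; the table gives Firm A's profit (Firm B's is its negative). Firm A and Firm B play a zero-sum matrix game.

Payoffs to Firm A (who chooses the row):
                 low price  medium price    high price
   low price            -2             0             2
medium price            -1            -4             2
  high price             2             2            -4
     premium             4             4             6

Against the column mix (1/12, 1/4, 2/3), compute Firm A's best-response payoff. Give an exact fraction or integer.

low price: (-2)·(1/12) + (0)·(1/4) + (2)·(2/3) = 7/6.
medium price: (-1)·(1/12) + (-4)·(1/4) + (2)·(2/3) = 1/4.
high price: (2)·(1/12) + (2)·(1/4) + (-4)·(2/3) = -2.
premium: (4)·(1/12) + (4)·(1/4) + (6)·(2/3) = 16/3.
The best pure response is premium with expected payoff 16/3.

16/3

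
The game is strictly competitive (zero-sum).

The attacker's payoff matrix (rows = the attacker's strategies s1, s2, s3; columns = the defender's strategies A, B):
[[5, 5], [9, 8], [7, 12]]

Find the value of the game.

26/3

Row s1 is strictly dominated by row s2, so the attacker never plays it.
The remaining 2×2 game on (s2, s3) × (A, B) has no saddle point. Let the attacker play s2 with probability p; indifference gives 9p + 7(1−p) = 8p + 12(1−p), so p = 5/6.
Similarly the defender's optimal q on A is 2/3, and the value is 9·(2/3) + (8)·(1/3) = 26/3.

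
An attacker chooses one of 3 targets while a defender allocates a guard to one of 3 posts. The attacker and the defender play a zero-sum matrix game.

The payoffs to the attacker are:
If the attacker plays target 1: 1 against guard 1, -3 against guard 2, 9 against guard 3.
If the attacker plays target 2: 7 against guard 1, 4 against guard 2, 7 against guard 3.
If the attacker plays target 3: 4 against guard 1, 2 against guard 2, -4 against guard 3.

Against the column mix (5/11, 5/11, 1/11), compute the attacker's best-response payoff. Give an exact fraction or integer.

62/11

target 1: (1)·(5/11) + (-3)·(5/11) + (9)·(1/11) = -1/11.
target 2: (7)·(5/11) + (4)·(5/11) + (7)·(1/11) = 62/11.
target 3: (4)·(5/11) + (2)·(5/11) + (-4)·(1/11) = 26/11.
The best pure response is target 2 with expected payoff 62/11.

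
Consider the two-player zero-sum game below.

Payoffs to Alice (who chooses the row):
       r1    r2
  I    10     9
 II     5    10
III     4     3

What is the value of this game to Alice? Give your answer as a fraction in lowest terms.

Row III is strictly dominated by row I, so Alice never plays it.
The remaining 2×2 game on (I, II) × (r1, r2) has no saddle point. Let Alice play I with probability p; indifference gives 10p + 5(1−p) = 9p + 10(1−p), so p = 5/6.
Similarly Bob's optimal q on r1 is 1/6, and the value is 10·(1/6) + (9)·(5/6) = 55/6.

55/6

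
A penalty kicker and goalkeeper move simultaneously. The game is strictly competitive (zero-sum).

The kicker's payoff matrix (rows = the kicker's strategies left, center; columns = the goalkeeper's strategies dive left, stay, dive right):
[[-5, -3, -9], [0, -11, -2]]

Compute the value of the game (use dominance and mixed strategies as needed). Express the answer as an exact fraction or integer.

-31/5

Column dive left is strictly dominated by dive right for the goalkeeper (it gives the kicker more in every row).
The remaining 2×2 game on (left, center) × (stay, dive right) has no saddle point. Let the kicker play left with probability p; indifference gives −3p − 11(1−p) = −9p − 2(1−p), so p = 3/5.
Similarly the goalkeeper's optimal q on stay is 7/15, and the value is -3·(7/15) + (-9)·(8/15) = -31/5.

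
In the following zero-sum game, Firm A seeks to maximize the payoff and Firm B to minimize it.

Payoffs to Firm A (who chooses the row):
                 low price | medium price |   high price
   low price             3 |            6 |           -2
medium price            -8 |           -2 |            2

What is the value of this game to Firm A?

Column medium price is strictly dominated by low price for Firm B (it gives Firm A more in every row).
The remaining 2×2 game on (low price, medium price) × (low price, high price) has no saddle point. Let Firm A play low price with probability p; indifference gives 3p − 8(1−p) = −2p + 2(1−p), so p = 2/3.
Similarly Firm B's optimal q on low price is 4/15, and the value is 3·(4/15) + (-2)·(11/15) = -2/3.

-2/3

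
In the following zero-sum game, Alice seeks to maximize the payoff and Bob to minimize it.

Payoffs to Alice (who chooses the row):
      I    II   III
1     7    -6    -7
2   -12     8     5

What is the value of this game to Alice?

-49/31

Column II is strictly dominated by III for Bob (it gives Alice more in every row).
The remaining 2×2 game on (1, 2) × (I, III) has no saddle point. Let Alice play 1 with probability p; indifference gives 7p − 12(1−p) = −7p + 5(1−p), so p = 17/31.
Similarly Bob's optimal q on I is 12/31, and the value is 7·(12/31) + (-7)·(19/31) = -49/31.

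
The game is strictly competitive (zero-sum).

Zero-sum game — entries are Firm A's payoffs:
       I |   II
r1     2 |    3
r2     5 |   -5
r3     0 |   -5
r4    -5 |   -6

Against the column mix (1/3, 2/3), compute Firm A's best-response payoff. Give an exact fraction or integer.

8/3

r1: (2)·(1/3) + (3)·(2/3) = 8/3.
r2: (5)·(1/3) + (-5)·(2/3) = -5/3.
r3: (0)·(1/3) + (-5)·(2/3) = -10/3.
r4: (-5)·(1/3) + (-6)·(2/3) = -17/3.
The best pure response is r1 with expected payoff 8/3.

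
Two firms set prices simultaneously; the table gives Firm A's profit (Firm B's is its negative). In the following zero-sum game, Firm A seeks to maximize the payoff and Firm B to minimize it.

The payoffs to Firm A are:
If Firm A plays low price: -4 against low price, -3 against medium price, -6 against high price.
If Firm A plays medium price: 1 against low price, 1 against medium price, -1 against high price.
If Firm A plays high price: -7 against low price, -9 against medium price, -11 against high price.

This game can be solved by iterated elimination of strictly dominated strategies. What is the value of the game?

-1

Row low price is strictly dominated by row medium price (1>-4, 1>-3, -1>-6); eliminate low price.
Row high price is strictly dominated by row medium price (1>-7, 1>-9, -1>-11); eliminate high price.
Column medium price is strictly dominated by high price for Firm B (-1<1); eliminate medium price.
Column low price is strictly dominated by high price for Firm B (-1<1); eliminate low price.
Only (medium price, high price) remains, with payoff -1.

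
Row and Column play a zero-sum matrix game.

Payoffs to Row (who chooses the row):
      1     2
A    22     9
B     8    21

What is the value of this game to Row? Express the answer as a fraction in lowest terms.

15

Row minima are 9 and 8, so Row's maximin is 9; column maxima are 22 and 21, so Column's minimax is 21. These differ, so the equilibrium is in mixed strategies.
Let Row play A with probability p. Column is indifferent when 22p + 8(1−p) = 9p + 21(1−p), giving p = 1/2.
Let Column play 1 with probability q. Row is indifferent when 22q + 9(1−q) = 8q + 21(1−q), giving q = 6/13.
The value is 22·(6/13) + (9)·(7/13) = 15.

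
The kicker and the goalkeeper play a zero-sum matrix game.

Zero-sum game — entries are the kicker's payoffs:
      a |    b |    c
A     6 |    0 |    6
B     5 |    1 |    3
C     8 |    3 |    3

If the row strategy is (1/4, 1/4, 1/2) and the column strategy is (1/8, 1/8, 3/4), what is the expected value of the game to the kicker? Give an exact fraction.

Against (1/8, 1/8, 3/4), each row's expected payoff is A: 21/4; B: 3; C: 29/8.
Taking the (1/4, 1/4, 1/2)-weighted average: (1/4)·(21/4) + (1/4)·(3) + (1/2)·(29/8) = 31/8.

31/8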